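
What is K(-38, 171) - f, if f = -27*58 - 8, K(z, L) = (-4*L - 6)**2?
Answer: 477674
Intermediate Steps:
K(z, L) = (-6 - 4*L)**2
f = -1574 (f = -1566 - 8 = -1574)
K(-38, 171) - f = 4*(3 + 2*171)**2 - 1*(-1574) = 4*(3 + 342)**2 + 1574 = 4*345**2 + 1574 = 4*119025 + 1574 = 476100 + 1574 = 477674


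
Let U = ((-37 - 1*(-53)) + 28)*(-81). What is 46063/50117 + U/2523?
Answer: -20800013/42148397 ≈ -0.49349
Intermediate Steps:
U = -3564 (U = ((-37 + 53) + 28)*(-81) = (16 + 28)*(-81) = 44*(-81) = -3564)
46063/50117 + U/2523 = 46063/50117 - 3564/2523 = 46063*(1/50117) - 3564*1/2523 = 46063/50117 - 1188/841 = -20800013/42148397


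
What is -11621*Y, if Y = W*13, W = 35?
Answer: -5287555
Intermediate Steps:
Y = 455 (Y = 35*13 = 455)
-11621*Y = -11621*455 = -5287555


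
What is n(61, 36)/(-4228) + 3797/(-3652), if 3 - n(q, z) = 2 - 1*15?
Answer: -4028037/3860164 ≈ -1.0435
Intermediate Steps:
n(q, z) = 16 (n(q, z) = 3 - (2 - 1*15) = 3 - (2 - 15) = 3 - 1*(-13) = 3 + 13 = 16)
n(61, 36)/(-4228) + 3797/(-3652) = 16/(-4228) + 3797/(-3652) = 16*(-1/4228) + 3797*(-1/3652) = -4/1057 - 3797/3652 = -4028037/3860164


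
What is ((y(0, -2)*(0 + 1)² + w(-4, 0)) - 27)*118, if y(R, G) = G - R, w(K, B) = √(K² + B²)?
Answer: -2950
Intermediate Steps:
w(K, B) = √(B² + K²)
((y(0, -2)*(0 + 1)² + w(-4, 0)) - 27)*118 = (((-2 - 1*0)*(0 + 1)² + √(0² + (-4)²)) - 27)*118 = (((-2 + 0)*1² + √(0 + 16)) - 27)*118 = ((-2*1 + √16) - 27)*118 = ((-2 + 4) - 27)*118 = (2 - 27)*118 = -25*118 = -2950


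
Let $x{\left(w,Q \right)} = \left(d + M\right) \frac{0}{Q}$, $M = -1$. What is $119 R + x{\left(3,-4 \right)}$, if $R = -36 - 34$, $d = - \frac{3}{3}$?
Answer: $-8330$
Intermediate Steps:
$d = -1$ ($d = \left(-3\right) \frac{1}{3} = -1$)
$x{\left(w,Q \right)} = 0$ ($x{\left(w,Q \right)} = \left(-1 - 1\right) \frac{0}{Q} = \left(-2\right) 0 = 0$)
$R = -70$
$119 R + x{\left(3,-4 \right)} = 119 \left(-70\right) + 0 = -8330 + 0 = -8330$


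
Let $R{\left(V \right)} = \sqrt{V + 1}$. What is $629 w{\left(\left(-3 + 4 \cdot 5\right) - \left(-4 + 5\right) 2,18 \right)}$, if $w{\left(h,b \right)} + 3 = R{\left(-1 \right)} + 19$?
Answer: $10064$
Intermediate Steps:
$R{\left(V \right)} = \sqrt{1 + V}$
$w{\left(h,b \right)} = 16$ ($w{\left(h,b \right)} = -3 + \left(\sqrt{1 - 1} + 19\right) = -3 + \left(\sqrt{0} + 19\right) = -3 + \left(0 + 19\right) = -3 + 19 = 16$)
$629 w{\left(\left(-3 + 4 \cdot 5\right) - \left(-4 + 5\right) 2,18 \right)} = 629 \cdot 16 = 10064$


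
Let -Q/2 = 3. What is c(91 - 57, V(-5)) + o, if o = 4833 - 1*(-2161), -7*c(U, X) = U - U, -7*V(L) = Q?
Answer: 6994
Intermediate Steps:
Q = -6 (Q = -2*3 = -6)
V(L) = 6/7 (V(L) = -⅐*(-6) = 6/7)
c(U, X) = 0 (c(U, X) = -(U - U)/7 = -⅐*0 = 0)
o = 6994 (o = 4833 + 2161 = 6994)
c(91 - 57, V(-5)) + o = 0 + 6994 = 6994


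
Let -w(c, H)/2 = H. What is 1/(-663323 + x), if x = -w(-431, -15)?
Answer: -1/663353 ≈ -1.5075e-6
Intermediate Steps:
w(c, H) = -2*H
x = -30 (x = -(-2)*(-15) = -1*30 = -30)
1/(-663323 + x) = 1/(-663323 - 30) = 1/(-663353) = -1/663353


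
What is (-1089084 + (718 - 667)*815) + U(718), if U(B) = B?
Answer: -1046801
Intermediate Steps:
(-1089084 + (718 - 667)*815) + U(718) = (-1089084 + (718 - 667)*815) + 718 = (-1089084 + 51*815) + 718 = (-1089084 + 41565) + 718 = -1047519 + 718 = -1046801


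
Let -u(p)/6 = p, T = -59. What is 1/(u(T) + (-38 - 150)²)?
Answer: 1/35698 ≈ 2.8013e-5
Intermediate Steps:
u(p) = -6*p
1/(u(T) + (-38 - 150)²) = 1/(-6*(-59) + (-38 - 150)²) = 1/(354 + (-188)²) = 1/(354 + 35344) = 1/35698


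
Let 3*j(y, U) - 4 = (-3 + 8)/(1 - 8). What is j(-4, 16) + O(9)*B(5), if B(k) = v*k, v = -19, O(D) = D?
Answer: -17932/21 ≈ -853.90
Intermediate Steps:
j(y, U) = 23/21 (j(y, U) = 4/3 + ((-3 + 8)/(1 - 8))/3 = 4/3 + (5/(-7))/3 = 4/3 + (5*(-⅐))/3 = 4/3 + (⅓)*(-5/7) = 4/3 - 5/21 = 23/21)
B(k) = -19*k
j(-4, 16) + O(9)*B(5) = 23/21 + 9*(-19*5) = 23/21 + 9*(-95) = 23/21 - 855 = -17932/21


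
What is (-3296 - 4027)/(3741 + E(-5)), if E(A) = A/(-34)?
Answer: -248982/127199 ≈ -1.9574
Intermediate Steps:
E(A) = -A/34 (E(A) = A*(-1/34) = -A/34)
(-3296 - 4027)/(3741 + E(-5)) = (-3296 - 4027)/(3741 - 1/34*(-5)) = -7323/(3741 + 5/34) = -7323/127199/34 = -7323*34/127199 = -248982/127199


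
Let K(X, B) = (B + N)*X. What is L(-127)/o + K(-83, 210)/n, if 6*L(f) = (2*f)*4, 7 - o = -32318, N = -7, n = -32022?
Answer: 179740511/345037050 ≈ 0.52093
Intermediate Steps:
o = 32325 (o = 7 - 1*(-32318) = 7 + 32318 = 32325)
L(f) = 4*f/3 (L(f) = ((2*f)*4)/6 = (8*f)/6 = 4*f/3)
K(X, B) = X*(-7 + B) (K(X, B) = (B - 7)*X = (-7 + B)*X = X*(-7 + B))
L(-127)/o + K(-83, 210)/n = ((4/3)*(-127))/32325 - 83*(-7 + 210)/(-32022) = -508/3*1/32325 - 83*203*(-1/32022) = -508/96975 - 16849*(-1/32022) = -508/96975 + 16849/32022 = 179740511/345037050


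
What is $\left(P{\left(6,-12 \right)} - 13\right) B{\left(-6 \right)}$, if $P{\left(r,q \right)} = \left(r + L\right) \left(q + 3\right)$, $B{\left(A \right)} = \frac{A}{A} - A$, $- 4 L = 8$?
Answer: $-343$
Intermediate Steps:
$L = -2$ ($L = \left(- \frac{1}{4}\right) 8 = -2$)
$B{\left(A \right)} = 1 - A$
$P{\left(r,q \right)} = \left(-2 + r\right) \left(3 + q\right)$ ($P{\left(r,q \right)} = \left(r - 2\right) \left(q + 3\right) = \left(-2 + r\right) \left(3 + q\right)$)
$\left(P{\left(6,-12 \right)} - 13\right) B{\left(-6 \right)} = \left(\left(-6 - -24 + 3 \cdot 6 - 72\right) - 13\right) \left(1 - -6\right) = \left(\left(-6 + 24 + 18 - 72\right) - 13\right) \left(1 + 6\right) = \left(-36 - 13\right) 7 = \left(-49\right) 7 = -343$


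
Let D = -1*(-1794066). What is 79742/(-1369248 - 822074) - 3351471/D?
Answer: -1247869090939/655229382542 ≈ -1.9045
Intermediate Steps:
D = 1794066
79742/(-1369248 - 822074) - 3351471/D = 79742/(-1369248 - 822074) - 3351471/1794066 = 79742/(-2191322) - 3351471*1/1794066 = 79742*(-1/2191322) - 1117157/598022 = -39871/1095661 - 1117157/598022 = -1247869090939/655229382542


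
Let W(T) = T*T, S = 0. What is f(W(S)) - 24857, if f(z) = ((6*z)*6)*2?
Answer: -24857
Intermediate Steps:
W(T) = T**2
f(z) = 72*z (f(z) = (36*z)*2 = 72*z)
f(W(S)) - 24857 = 72*0**2 - 24857 = 72*0 - 24857 = 0 - 24857 = -24857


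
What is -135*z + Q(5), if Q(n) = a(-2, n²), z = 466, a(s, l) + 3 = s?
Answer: -62915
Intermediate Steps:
a(s, l) = -3 + s
Q(n) = -5 (Q(n) = -3 - 2 = -5)
-135*z + Q(5) = -135*466 - 5 = -62910 - 5 = -62915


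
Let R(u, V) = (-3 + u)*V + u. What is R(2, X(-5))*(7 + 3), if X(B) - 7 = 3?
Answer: -80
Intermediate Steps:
X(B) = 10 (X(B) = 7 + 3 = 10)
R(u, V) = u + V*(-3 + u) (R(u, V) = V*(-3 + u) + u = u + V*(-3 + u))
R(2, X(-5))*(7 + 3) = (2 - 3*10 + 10*2)*(7 + 3) = (2 - 30 + 20)*10 = -8*10 = -80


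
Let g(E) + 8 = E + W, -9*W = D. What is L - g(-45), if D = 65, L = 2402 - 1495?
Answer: 8705/9 ≈ 967.22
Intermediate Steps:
L = 907
W = -65/9 (W = -⅑*65 = -65/9 ≈ -7.2222)
g(E) = -137/9 + E (g(E) = -8 + (E - 65/9) = -8 + (-65/9 + E) = -137/9 + E)
L - g(-45) = 907 - (-137/9 - 45) = 907 - 1*(-542/9) = 907 + 542/9 = 8705/9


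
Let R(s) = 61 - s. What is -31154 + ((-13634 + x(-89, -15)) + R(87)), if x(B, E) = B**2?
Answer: -36893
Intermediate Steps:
-31154 + ((-13634 + x(-89, -15)) + R(87)) = -31154 + ((-13634 + (-89)**2) + (61 - 1*87)) = -31154 + ((-13634 + 7921) + (61 - 87)) = -31154 + (-5713 - 26) = -31154 - 5739 = -36893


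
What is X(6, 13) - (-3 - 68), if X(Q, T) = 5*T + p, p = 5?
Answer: 141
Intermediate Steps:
X(Q, T) = 5 + 5*T (X(Q, T) = 5*T + 5 = 5 + 5*T)
X(6, 13) - (-3 - 68) = (5 + 5*13) - (-3 - 68) = (5 + 65) - 1*(-71) = 70 + 71 = 141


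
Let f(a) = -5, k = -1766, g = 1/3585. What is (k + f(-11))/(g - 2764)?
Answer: 6349035/9908939 ≈ 0.64074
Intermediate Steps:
g = 1/3585 ≈ 0.00027894
(k + f(-11))/(g - 2764) = (-1766 - 5)/(1/3585 - 2764) = -1771/(-9908939/3585) = -1771*(-3585/9908939) = 6349035/9908939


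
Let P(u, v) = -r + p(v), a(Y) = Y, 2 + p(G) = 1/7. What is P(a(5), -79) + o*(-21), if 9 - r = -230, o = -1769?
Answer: 258357/7 ≈ 36908.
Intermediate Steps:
r = 239 (r = 9 - 1*(-230) = 9 + 230 = 239)
p(G) = -13/7 (p(G) = -2 + 1/7 = -13/7)
P(u, v) = -1686/7 (P(u, v) = -1*239 - 13/7 = -239 - 13/7 = -1686/7)
P(a(5), -79) + o*(-21) = -1686/7 - 1769*(-21) = -1686/7 + 37149 = 258357/7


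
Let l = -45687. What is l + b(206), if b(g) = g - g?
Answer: -45687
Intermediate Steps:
b(g) = 0
l + b(206) = -45687 + 0 = -45687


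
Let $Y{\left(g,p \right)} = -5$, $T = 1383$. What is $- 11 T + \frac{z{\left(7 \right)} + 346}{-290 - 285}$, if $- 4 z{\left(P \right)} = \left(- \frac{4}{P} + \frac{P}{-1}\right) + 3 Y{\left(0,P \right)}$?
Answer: $- \frac{122469573}{8050} \approx -15214.0$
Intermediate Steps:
$z{\left(P \right)} = \frac{15}{4} + \frac{1}{P} + \frac{P}{4}$ ($z{\left(P \right)} = - \frac{\left(- \frac{4}{P} + \frac{P}{-1}\right) + 3 \left(-5\right)}{4} = - \frac{\left(- \frac{4}{P} + P \left(-1\right)\right) - 15}{4} = - \frac{\left(- \frac{4}{P} - P\right) - 15}{4} = - \frac{\left(- P - \frac{4}{P}\right) - 15}{4} = - \frac{-15 - P - \frac{4}{P}}{4} = \frac{15}{4} + \frac{1}{P} + \frac{P}{4}$)
$- 11 T + \frac{z{\left(7 \right)} + 346}{-290 - 285} = \left(-11\right) 1383 + \frac{\frac{4 + 7 \left(15 + 7\right)}{4 \cdot 7} + 346}{-290 - 285} = -15213 + \frac{\frac{1}{4} \cdot \frac{1}{7} \left(4 + 7 \cdot 22\right) + 346}{-575} = -15213 - \frac{\frac{1}{4} \cdot \frac{1}{7} \left(4 + 154\right) + 346}{575} = -15213 - \frac{\frac{1}{4} \cdot \frac{1}{7} \cdot 158 + 346}{575} = -15213 - \frac{\frac{79}{14} + 346}{575} = -15213 - \frac{4923}{8050} = - \frac{122469573}{8050}$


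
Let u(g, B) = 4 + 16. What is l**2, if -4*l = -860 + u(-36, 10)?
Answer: 44100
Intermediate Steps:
u(g, B) = 20
l = 210 (l = -(-860 + 20)/4 = -1/4*(-840) = 210)
l**2 = 210**2 = 44100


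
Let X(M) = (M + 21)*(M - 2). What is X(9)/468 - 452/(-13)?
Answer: 2747/78 ≈ 35.218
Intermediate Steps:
X(M) = (-2 + M)*(21 + M) (X(M) = (21 + M)*(-2 + M) = (-2 + M)*(21 + M))
X(9)/468 - 452/(-13) = (-42 + 9² + 19*9)/468 - 452/(-13) = (-42 + 81 + 171)*(1/468) - 452*(-1/13) = 210*(1/468) + 452/13 = 35/78 + 452/13 = 2747/78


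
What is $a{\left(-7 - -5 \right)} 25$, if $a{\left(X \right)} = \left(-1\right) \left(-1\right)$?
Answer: $25$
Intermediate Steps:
$a{\left(X \right)} = 1$
$a{\left(-7 - -5 \right)} 25 = 1 \cdot 25 = 25$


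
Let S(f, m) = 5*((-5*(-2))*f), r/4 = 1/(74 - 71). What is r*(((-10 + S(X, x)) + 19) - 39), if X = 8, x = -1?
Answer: 1480/3 ≈ 493.33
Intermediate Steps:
r = 4/3 (r = 4/(74 - 71) = 4/3 ≈ 1.3333)
S(f, m) = 50*f (S(f, m) = 5*(10*f) = 50*f)
r*(((-10 + S(X, x)) + 19) - 39) = 4*(((-10 + 50*8) + 19) - 39)/3 = 4*(((-10 + 400) + 19) - 39)/3 = 4*((390 + 19) - 39)/3 = 4*(409 - 39)/3 = (4/3)*370 = 1480/3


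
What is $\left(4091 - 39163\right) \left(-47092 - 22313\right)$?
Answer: $2434172160$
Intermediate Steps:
$\left(4091 - 39163\right) \left(-47092 - 22313\right) = \left(-35072\right) \left(-69405\right) = 2434172160$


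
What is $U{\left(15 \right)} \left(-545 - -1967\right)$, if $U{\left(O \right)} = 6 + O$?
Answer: $29862$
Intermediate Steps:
$U{\left(15 \right)} \left(-545 - -1967\right) = \left(6 + 15\right) \left(-545 - -1967\right) = 21 \left(-545 + 1967\right) = 21 \cdot 1422 = 29862$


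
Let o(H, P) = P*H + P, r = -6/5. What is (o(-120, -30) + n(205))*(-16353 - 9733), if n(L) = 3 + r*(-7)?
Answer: -467122002/5 ≈ -9.3424e+7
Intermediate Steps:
r = -6/5 (r = -6*⅕ = -6/5 ≈ -1.2000)
o(H, P) = P + H*P (o(H, P) = H*P + P = P + H*P)
n(L) = 57/5 (n(L) = 3 - 6/5*(-7) = 3 + 42/5 = 57/5)
(o(-120, -30) + n(205))*(-16353 - 9733) = (-30*(1 - 120) + 57/5)*(-16353 - 9733) = (-30*(-119) + 57/5)*(-26086) = (3570 + 57/5)*(-26086) = (17907/5)*(-26086) = -467122002/5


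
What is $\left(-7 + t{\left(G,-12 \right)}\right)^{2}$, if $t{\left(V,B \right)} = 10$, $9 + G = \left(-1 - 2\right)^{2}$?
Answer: $9$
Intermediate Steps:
$G = 0$ ($G = -9 + \left(-1 - 2\right)^{2} = -9 + \left(-3\right)^{2} = -9 + 9 = 0$)
$\left(-7 + t{\left(G,-12 \right)}\right)^{2} = \left(-7 + 10\right)^{2} = 3^{2} = 9$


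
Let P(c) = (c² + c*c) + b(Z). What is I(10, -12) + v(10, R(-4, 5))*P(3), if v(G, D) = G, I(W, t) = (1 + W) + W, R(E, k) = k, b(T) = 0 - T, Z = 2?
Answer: 181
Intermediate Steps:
b(T) = -T
I(W, t) = 1 + 2*W
P(c) = -2 + 2*c² (P(c) = (c² + c*c) - 1*2 = (c² + c²) - 2 = 2*c² - 2 = -2 + 2*c²)
I(10, -12) + v(10, R(-4, 5))*P(3) = (1 + 2*10) + 10*(-2 + 2*3²) = (1 + 20) + 10*(-2 + 2*9) = 21 + 10*(-2 + 18) = 21 + 10*16 = 21 + 160 = 181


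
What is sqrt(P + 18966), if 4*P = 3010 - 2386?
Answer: sqrt(19122) ≈ 138.28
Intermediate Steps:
P = 156 (P = (3010 - 2386)/4 = (1/4)*624 = 156)
sqrt(P + 18966) = sqrt(156 + 18966) = sqrt(19122)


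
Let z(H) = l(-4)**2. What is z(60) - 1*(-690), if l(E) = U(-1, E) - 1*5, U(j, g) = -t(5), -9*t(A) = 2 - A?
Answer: 6466/9 ≈ 718.44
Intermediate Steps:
t(A) = -2/9 + A/9 (t(A) = -(2 - A)/9 = -2/9 + A/9)
U(j, g) = -1/3 (U(j, g) = -(-2/9 + (1/9)*5) = -(-2/9 + 5/9) = -1*1/3 = -1/3)
l(E) = -16/3 (l(E) = -1/3 - 1*5 = -1/3 - 5 = -16/3)
z(H) = 256/9 (z(H) = (-16/3)**2 = 256/9)
z(60) - 1*(-690) = 256/9 - 1*(-690) = 256/9 + 690 = 6466/9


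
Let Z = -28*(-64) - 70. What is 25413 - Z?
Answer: 23691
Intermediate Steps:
Z = 1722 (Z = 1792 - 70 = 1722)
25413 - Z = 25413 - 1*1722 = 25413 - 1722 = 23691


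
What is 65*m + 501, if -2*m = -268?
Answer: 9211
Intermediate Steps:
m = 134 (m = -1/2*(-268) = 134)
65*m + 501 = 65*134 + 501 = 8710 + 501 = 9211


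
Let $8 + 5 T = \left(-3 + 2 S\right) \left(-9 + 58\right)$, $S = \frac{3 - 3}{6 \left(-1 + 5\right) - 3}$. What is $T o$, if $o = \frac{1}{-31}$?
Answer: $1$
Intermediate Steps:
$S = 0$ ($S = \frac{0}{6 \cdot 4 - 3} = \frac{0}{24 - 3} = \frac{0}{21} = 0 \cdot \frac{1}{21} = 0$)
$o = - \frac{1}{31} \approx -0.032258$
$T = -31$ ($T = - \frac{8}{5} + \frac{\left(-3 + 2 \cdot 0\right) \left(-9 + 58\right)}{5} = - \frac{8}{5} + \frac{\left(-3 + 0\right) 49}{5} = - \frac{8}{5} + \frac{\left(-3\right) 49}{5} = - \frac{8}{5} + \frac{1}{5} \left(-147\right) = - \frac{8}{5} - \frac{147}{5} = -31$)
$T o = \left(-31\right) \left(- \frac{1}{31}\right) = 1$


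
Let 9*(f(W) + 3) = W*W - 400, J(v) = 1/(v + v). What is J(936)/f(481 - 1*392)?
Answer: 1/1558752 ≈ 6.4154e-7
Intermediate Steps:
J(v) = 1/(2*v)
f(W) = -427/9 + W²/9 (f(W) = -3 + (W*W - 400)/9 = -3 + (W² - 400)/9 = -3 + (-400 + W²)/9 = -3 + (-400/9 + W²/9) = -427/9 + W²/9)
J(936)/f(481 - 1*392) = ((½)/936)/(-427/9 + (481 - 1*392)²/9) = ((½)*(1/936))/(-427/9 + (481 - 392)²/9) = 1/(1872*(-427/9 + (⅑)*89²)) = 1/(1872*(-427/9 + (⅑)*7921)) = 1/(1872*(-427/9 + 7921/9)) = 1/(1872*(2498/3)) = (1/1872)*(3/2498) = 1/1558752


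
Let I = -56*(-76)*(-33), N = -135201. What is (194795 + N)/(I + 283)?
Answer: -59594/140165 ≈ -0.42517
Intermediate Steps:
I = -140448 (I = 4256*(-33) = -140448)
(194795 + N)/(I + 283) = (194795 - 135201)/(-140448 + 283) = 59594/(-140165) = 59594*(-1/140165) = -59594/140165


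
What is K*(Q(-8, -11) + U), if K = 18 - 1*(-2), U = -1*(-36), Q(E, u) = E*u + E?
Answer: 2320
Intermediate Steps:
Q(E, u) = E + E*u
U = 36
K = 20 (K = 18 + 2 = 20)
K*(Q(-8, -11) + U) = 20*(-8*(1 - 11) + 36) = 20*(-8*(-10) + 36) = 20*(80 + 36) = 20*116 = 2320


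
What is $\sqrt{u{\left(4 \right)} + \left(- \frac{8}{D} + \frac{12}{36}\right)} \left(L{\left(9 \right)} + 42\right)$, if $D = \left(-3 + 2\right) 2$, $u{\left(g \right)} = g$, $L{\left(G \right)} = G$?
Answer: $85 \sqrt{3} \approx 147.22$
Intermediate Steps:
$D = -2$ ($D = \left(-1\right) 2 = -2$)
$\sqrt{u{\left(4 \right)} + \left(- \frac{8}{D} + \frac{12}{36}\right)} \left(L{\left(9 \right)} + 42\right) = \sqrt{4 + \left(- \frac{8}{-2} + \frac{12}{36}\right)} \left(9 + 42\right) = \sqrt{4 + \left(\left(-8\right) \left(- \frac{1}{2}\right) + 12 \cdot \frac{1}{36}\right)} 51 = \sqrt{4 + \left(4 + \frac{1}{3}\right)} 51 = \sqrt{4 + \frac{13}{3}} \cdot 51 = \sqrt{\frac{25}{3}} \cdot 51 = \frac{5 \sqrt{3}}{3} \cdot 51 = 85 \sqrt{3}$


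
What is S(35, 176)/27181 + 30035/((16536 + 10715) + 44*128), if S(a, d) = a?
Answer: 116790320/127684689 ≈ 0.91468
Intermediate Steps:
S(35, 176)/27181 + 30035/((16536 + 10715) + 44*128) = 35/27181 + 30035/((16536 + 10715) + 44*128) = 35*(1/27181) + 30035/(27251 + 5632) = 5/3883 + 30035/32883 = 116790320/127684689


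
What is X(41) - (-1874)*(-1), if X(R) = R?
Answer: -1833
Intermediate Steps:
X(41) - (-1874)*(-1) = 41 - (-1874)*(-1) = 41 - 1*1874 = 41 - 1874 = -1833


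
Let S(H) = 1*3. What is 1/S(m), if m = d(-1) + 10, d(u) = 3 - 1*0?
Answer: 1/3 ≈ 0.33333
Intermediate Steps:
d(u) = 3 (d(u) = 3 + 0 = 3)
m = 13 (m = 3 + 10 = 13)
S(H) = 3
1/S(m) = 1/3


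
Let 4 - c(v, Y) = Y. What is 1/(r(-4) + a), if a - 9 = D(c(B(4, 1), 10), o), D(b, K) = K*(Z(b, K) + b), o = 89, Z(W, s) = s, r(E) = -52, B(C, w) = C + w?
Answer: 1/7344 ≈ 0.00013617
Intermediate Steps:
c(v, Y) = 4 - Y
D(b, K) = K*(K + b)
a = 7396 (a = 9 + 89*(89 + (4 - 1*10)) = 9 + 89*(89 + (4 - 10)) = 9 + 89*(89 - 6) = 9 + 89*83 = 9 + 7387 = 7396)
1/(r(-4) + a) = 1/(-52 + 7396) = 1/7344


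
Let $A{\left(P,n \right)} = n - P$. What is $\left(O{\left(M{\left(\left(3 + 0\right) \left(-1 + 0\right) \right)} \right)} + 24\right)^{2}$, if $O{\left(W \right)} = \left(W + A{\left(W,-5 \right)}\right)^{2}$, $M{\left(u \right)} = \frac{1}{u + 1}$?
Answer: $2401$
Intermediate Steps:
$M{\left(u \right)} = \frac{1}{1 + u}$
$O{\left(W \right)} = 25$ ($O{\left(W \right)} = \left(W - \left(5 + W\right)\right)^{2} = \left(-5\right)^{2} = 25$)
$\left(O{\left(M{\left(\left(3 + 0\right) \left(-1 + 0\right) \right)} \right)} + 24\right)^{2} = \left(25 + 24\right)^{2} = 49^{2} = 2401$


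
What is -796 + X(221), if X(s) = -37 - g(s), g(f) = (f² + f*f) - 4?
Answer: -98511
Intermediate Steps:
g(f) = -4 + 2*f² (g(f) = (f² + f²) - 4 = 2*f² - 4 = -4 + 2*f²)
X(s) = -33 - 2*s² (X(s) = -37 - (-4 + 2*s²) = -37 + (4 - 2*s²) = -33 - 2*s²)
-796 + X(221) = -796 + (-33 - 2*221²) = -796 + (-33 - 2*48841) = -796 + (-33 - 97682) = -796 - 97715 = -98511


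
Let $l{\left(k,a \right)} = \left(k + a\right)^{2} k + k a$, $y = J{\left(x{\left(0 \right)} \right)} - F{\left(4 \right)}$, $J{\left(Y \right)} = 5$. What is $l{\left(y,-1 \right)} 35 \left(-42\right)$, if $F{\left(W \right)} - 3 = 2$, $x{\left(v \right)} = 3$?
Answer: $0$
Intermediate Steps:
$F{\left(W \right)} = 5$ ($F{\left(W \right)} = 3 + 2 = 5$)
$y = 0$ ($y = 5 - 5 = 0$)
$l{\left(k,a \right)} = a k + k \left(a + k\right)^{2}$ ($l{\left(k,a \right)} = \left(a + k\right)^{2} k + a k = k \left(a + k\right)^{2} + a k = a k + k \left(a + k\right)^{2}$)
$l{\left(y,-1 \right)} 35 \left(-42\right) = 0 \left(-1 + \left(-1 + 0\right)^{2}\right) 35 \left(-42\right) = 0 \left(-1 + \left(-1\right)^{2}\right) 35 \left(-42\right) = 0 \left(-1 + 1\right) 35 \left(-42\right) = 0 \cdot 0 \cdot 35 \left(-42\right) = 0 \cdot 35 \left(-42\right) = 0 \left(-42\right) = 0$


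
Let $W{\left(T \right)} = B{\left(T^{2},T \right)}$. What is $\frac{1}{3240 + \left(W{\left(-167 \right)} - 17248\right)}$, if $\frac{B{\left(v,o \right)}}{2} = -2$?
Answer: $- \frac{1}{14012} \approx -7.1367 \cdot 10^{-5}$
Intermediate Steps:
$B{\left(v,o \right)} = -4$ ($B{\left(v,o \right)} = 2 \left(-2\right) = -4$)
$W{\left(T \right)} = -4$
$\frac{1}{3240 + \left(W{\left(-167 \right)} - 17248\right)} = \frac{1}{3240 - 17252} = \frac{1}{-14012} = - \frac{1}{14012}$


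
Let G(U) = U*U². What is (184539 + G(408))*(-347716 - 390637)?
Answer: -50283205991403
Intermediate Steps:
G(U) = U³
(184539 + G(408))*(-347716 - 390637) = (184539 + 408³)*(-347716 - 390637) = (184539 + 67917312)*(-738353) = 68101851*(-738353) = -50283205991403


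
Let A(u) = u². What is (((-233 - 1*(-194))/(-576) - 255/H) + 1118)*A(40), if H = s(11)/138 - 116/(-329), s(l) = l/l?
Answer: 1888478725/2883 ≈ 6.5504e+5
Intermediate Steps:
s(l) = 1
H = 16337/45402 (H = 1/138 - 116/(-329) = 1*(1/138) - 116*(-1/329) = 1/138 + 116/329 = 16337/45402 ≈ 0.35983)
(((-233 - 1*(-194))/(-576) - 255/H) + 1118)*A(40) = (((-233 - 1*(-194))/(-576) - 255/16337/45402) + 1118)*40² = (((-233 + 194)*(-1/576) - 255*45402/16337) + 1118)*1600 = ((-39*(-1/576) - 681030/961) + 1118)*1600 = ((13/192 - 681030/961) + 1118)*1600 = (-130745267/184512 + 1118)*1600 = (75539149/184512)*1600 = 1888478725/2883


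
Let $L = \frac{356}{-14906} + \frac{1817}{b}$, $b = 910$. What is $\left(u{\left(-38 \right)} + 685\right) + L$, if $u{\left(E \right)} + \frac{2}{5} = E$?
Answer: $\frac{4398770039}{6782230} \approx 648.57$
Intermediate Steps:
$u{\left(E \right)} = - \frac{2}{5} + E$
$L = \frac{13380121}{6782230}$ ($L = \frac{356}{-14906} + \frac{1817}{910} = 356 \left(- \frac{1}{14906}\right) + 1817 \cdot \frac{1}{910} = - \frac{178}{7453} + \frac{1817}{910} = \frac{13380121}{6782230} \approx 1.9728$)
$\left(u{\left(-38 \right)} + 685\right) + L = \left(\left(- \frac{2}{5} - 38\right) + 685\right) + \frac{13380121}{6782230} = \left(- \frac{192}{5} + 685\right) + \frac{13380121}{6782230} = \frac{3233}{5} + \frac{13380121}{6782230} = \frac{4398770039}{6782230}$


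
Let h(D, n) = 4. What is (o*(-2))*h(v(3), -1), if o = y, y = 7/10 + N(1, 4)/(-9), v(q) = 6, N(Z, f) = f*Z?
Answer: -92/45 ≈ -2.0444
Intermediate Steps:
N(Z, f) = Z*f
y = 23/90 (y = 7/10 + (1*4)/(-9) = 7*(⅒) + 4*(-⅑) = 7/10 - 4/9 = 23/90 ≈ 0.25556)
o = 23/90 ≈ 0.25556
(o*(-2))*h(v(3), -1) = ((23/90)*(-2))*4 = -23/45*4 = -92/45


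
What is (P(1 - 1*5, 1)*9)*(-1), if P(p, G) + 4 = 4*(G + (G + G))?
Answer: -72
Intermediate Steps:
P(p, G) = -4 + 12*G (P(p, G) = -4 + 4*(G + (G + G)) = -4 + 4*(G + 2*G) = -4 + 4*(3*G) = -4 + 12*G)
(P(1 - 1*5, 1)*9)*(-1) = ((-4 + 12*1)*9)*(-1) = ((-4 + 12)*9)*(-1) = (8*9)*(-1) = 72*(-1) = -72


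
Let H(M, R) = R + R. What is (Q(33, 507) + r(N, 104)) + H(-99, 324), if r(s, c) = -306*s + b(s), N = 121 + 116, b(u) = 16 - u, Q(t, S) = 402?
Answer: -71693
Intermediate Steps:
H(M, R) = 2*R
N = 237
r(s, c) = 16 - 307*s (r(s, c) = -306*s + (16 - s) = 16 - 307*s)
(Q(33, 507) + r(N, 104)) + H(-99, 324) = (402 + (16 - 307*237)) + 2*324 = (402 + (16 - 72759)) + 648 = (402 - 72743) + 648 = -72341 + 648 = -71693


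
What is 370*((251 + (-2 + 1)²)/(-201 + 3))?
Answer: -5180/11 ≈ -470.91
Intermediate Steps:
370*((251 + (-2 + 1)²)/(-201 + 3)) = 370*((251 + (-1)²)/(-198)) = 370*((251 + 1)*(-1/198)) = 370*(252*(-1/198)) = 370*(-14/11) = -5180/11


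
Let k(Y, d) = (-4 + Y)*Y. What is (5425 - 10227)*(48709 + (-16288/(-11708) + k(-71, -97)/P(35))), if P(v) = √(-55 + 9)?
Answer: -684646662630/2927 + 12785325*I*√46/23 ≈ -2.3391e+8 + 3.7702e+6*I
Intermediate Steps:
P(v) = I*√46 (P(v) = √(-46) = I*√46)
k(Y, d) = Y*(-4 + Y)
(5425 - 10227)*(48709 + (-16288/(-11708) + k(-71, -97)/P(35))) = (5425 - 10227)*(48709 + (-16288/(-11708) + (-71*(-4 - 71))/((I*√46)))) = -4802*(48709 + (-16288*(-1/11708) + (-71*(-75))*(-I*√46/46))) = -4802*(48709 + (4072/2927 + 5325*(-I*√46/46))) = -4802*(48709 + (4072/2927 - 5325*I*√46/46)) = -4802*(142575315/2927 - 5325*I*√46/46) = -684646662630/2927 + 12785325*I*√46/23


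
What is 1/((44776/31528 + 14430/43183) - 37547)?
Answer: -24312029/912801100880 ≈ -2.6635e-5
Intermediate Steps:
1/((44776/31528 + 14430/43183) - 37547) = 1/((44776*(1/31528) + 14430*(1/43183)) - 37547) = 1/((5597/3941 + 14430/43183) - 37547) = 1/(42651983/24312029 - 37547) = 1/(-912801100880/24312029) = -24312029/912801100880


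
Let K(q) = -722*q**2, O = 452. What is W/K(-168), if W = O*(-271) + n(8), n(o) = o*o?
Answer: 30607/5094432 ≈ 0.0060079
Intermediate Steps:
n(o) = o**2
W = -122428 (W = 452*(-271) + 8**2 = -122492 + 64 = -122428)
W/K(-168) = -122428/((-722*(-168)**2)) = -122428/((-722*28224)) = -122428/(-20377728) = -122428*(-1/20377728) = 30607/5094432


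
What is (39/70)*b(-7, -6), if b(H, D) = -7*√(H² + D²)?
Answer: -39*√85/10 ≈ -35.956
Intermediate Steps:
b(H, D) = -7*√(D² + H²)
(39/70)*b(-7, -6) = (39/70)*(-7*√((-6)² + (-7)²)) = (39*(1/70))*(-7*√(36 + 49)) = 39*(-7*√85)/70 = -39*√85/10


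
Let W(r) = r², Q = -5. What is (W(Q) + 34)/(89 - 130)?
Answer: -59/41 ≈ -1.4390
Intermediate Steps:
(W(Q) + 34)/(89 - 130) = ((-5)² + 34)/(89 - 130) = (25 + 34)/(-41) = -1/41*59 = -59/41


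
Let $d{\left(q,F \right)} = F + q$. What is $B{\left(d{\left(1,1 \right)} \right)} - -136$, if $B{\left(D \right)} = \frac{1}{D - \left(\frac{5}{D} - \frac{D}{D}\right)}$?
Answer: $138$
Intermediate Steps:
$B{\left(D \right)} = \frac{1}{1 + D - \frac{5}{D}}$ ($B{\left(D \right)} = \frac{1}{D + \left(- \frac{5}{D} + 1\right)} = \frac{1}{D + \left(1 - \frac{5}{D}\right)} = \frac{1}{1 + D - \frac{5}{D}}$)
$B{\left(d{\left(1,1 \right)} \right)} - -136 = \frac{1 + 1}{-5 + \left(1 + 1\right) + \left(1 + 1\right)^{2}} - -136 = \frac{2}{-5 + 2 + 2^{2}} + 136 = \frac{2}{-5 + 2 + 4} + 136 = \frac{2}{1} + 136 = 2 \cdot 1 + 136 = 2 + 136 = 138$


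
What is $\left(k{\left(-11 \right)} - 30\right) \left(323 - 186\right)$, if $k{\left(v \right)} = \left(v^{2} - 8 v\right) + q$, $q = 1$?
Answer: $24660$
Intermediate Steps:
$k{\left(v \right)} = 1 + v^{2} - 8 v$ ($k{\left(v \right)} = \left(v^{2} - 8 v\right) + 1 = 1 + v^{2} - 8 v$)
$\left(k{\left(-11 \right)} - 30\right) \left(323 - 186\right) = \left(\left(1 + \left(-11\right)^{2} - -88\right) - 30\right) \left(323 - 186\right) = \left(\left(1 + 121 + 88\right) - 30\right) 137 = \left(210 - 30\right) 137 = 180 \cdot 137 = 24660$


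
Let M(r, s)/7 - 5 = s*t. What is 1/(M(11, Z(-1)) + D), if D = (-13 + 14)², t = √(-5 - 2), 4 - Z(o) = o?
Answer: 36/9871 - 35*I*√7/9871 ≈ 0.003647 - 0.0093811*I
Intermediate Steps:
Z(o) = 4 - o
t = I*√7 (t = √(-7) = I*√7 ≈ 2.6458*I)
M(r, s) = 35 + 7*I*s*√7 (M(r, s) = 35 + 7*(s*(I*√7)) = 35 + 7*(I*s*√7) = 35 + 7*I*s*√7)
D = 1 (D = 1² = 1)
1/(M(11, Z(-1)) + D) = 1/((35 + 7*I*(4 - 1*(-1))*√7) + 1) = 1/((35 + 7*I*(4 + 1)*√7) + 1) = 1/((35 + 7*I*5*√7) + 1) = 1/((35 + 35*I*√7) + 1) = 1/(36 + 35*I*√7)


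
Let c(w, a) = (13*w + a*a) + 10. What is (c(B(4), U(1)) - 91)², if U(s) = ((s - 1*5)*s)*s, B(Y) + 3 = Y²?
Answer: 10816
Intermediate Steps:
B(Y) = -3 + Y²
U(s) = s²*(-5 + s) (U(s) = ((s - 5)*s)*s = ((-5 + s)*s)*s = (s*(-5 + s))*s = s²*(-5 + s))
c(w, a) = 10 + a² + 13*w (c(w, a) = (13*w + a²) + 10 = (a² + 13*w) + 10 = 10 + a² + 13*w)
(c(B(4), U(1)) - 91)² = ((10 + (1²*(-5 + 1))² + 13*(-3 + 4²)) - 91)² = ((10 + (1*(-4))² + 13*(-3 + 16)) - 91)² = ((10 + (-4)² + 13*13) - 91)² = ((10 + 16 + 169) - 91)² = (195 - 91)² = 104² = 10816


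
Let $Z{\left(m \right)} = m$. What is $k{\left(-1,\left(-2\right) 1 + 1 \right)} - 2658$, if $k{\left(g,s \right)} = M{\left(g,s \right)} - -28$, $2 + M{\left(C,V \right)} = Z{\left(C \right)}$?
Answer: $-2633$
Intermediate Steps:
$M{\left(C,V \right)} = -2 + C$
$k{\left(g,s \right)} = 26 + g$ ($k{\left(g,s \right)} = \left(-2 + g\right) - -28 = \left(-2 + g\right) + 28 = 26 + g$)
$k{\left(-1,\left(-2\right) 1 + 1 \right)} - 2658 = \left(26 - 1\right) - 2658 = 25 - 2658 = -2633$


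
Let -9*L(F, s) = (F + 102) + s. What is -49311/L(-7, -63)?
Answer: 443799/32 ≈ 13869.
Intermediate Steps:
L(F, s) = -34/3 - F/9 - s/9 (L(F, s) = -((F + 102) + s)/9 = -((102 + F) + s)/9 = -(102 + F + s)/9 = -34/3 - F/9 - s/9)
-49311/L(-7, -63) = -49311/(-34/3 - ⅑*(-7) - ⅑*(-63)) = -49311/(-34/3 + 7/9 + 7) = -49311/(-32/9) = -49311*(-9/32) = 443799/32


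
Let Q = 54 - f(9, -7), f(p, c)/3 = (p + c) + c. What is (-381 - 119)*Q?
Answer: -34500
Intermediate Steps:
f(p, c) = 3*p + 6*c (f(p, c) = 3*((p + c) + c) = 3*((c + p) + c) = 3*(p + 2*c) = 3*p + 6*c)
Q = 69 (Q = 54 - (3*9 + 6*(-7)) = 54 - (27 - 42) = 54 - 1*(-15) = 54 + 15 = 69)
(-381 - 119)*Q = (-381 - 119)*69 = -500*69 = -34500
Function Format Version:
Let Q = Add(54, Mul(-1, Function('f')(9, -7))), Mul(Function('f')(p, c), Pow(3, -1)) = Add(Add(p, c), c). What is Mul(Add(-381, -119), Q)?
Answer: -34500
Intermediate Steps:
Function('f')(p, c) = Add(Mul(3, p), Mul(6, c)) (Function('f')(p, c) = Mul(3, Add(Add(p, c), c)) = Mul(3, Add(Add(c, p), c)) = Mul(3, Add(p, Mul(2, c))) = Add(Mul(3, p), Mul(6, c)))
Q = 69 (Q = Add(54, Mul(-1, Add(Mul(3, 9), Mul(6, -7)))) = Add(54, Mul(-1, Add(27, -42))) = Add(54, Mul(-1, -15)) = Add(54, 15) = 69)
Mul(Add(-381, -119), Q) = Mul(Add(-381, -119), 69) = Mul(-500, 69) = -34500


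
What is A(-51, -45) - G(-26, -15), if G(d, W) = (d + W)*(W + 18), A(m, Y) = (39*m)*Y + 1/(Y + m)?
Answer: 8604287/96 ≈ 89628.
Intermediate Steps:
A(m, Y) = 1/(Y + m) + 39*Y*m (A(m, Y) = 39*Y*m + 1/(Y + m) = 1/(Y + m) + 39*Y*m)
G(d, W) = (18 + W)*(W + d) (G(d, W) = (W + d)*(18 + W) = (18 + W)*(W + d))
A(-51, -45) - G(-26, -15) = (1 + 39*(-45)*(-51)² + 39*(-51)*(-45)²)/(-45 - 51) - ((-15)² + 18*(-15) + 18*(-26) - 15*(-26)) = (1 + 39*(-45)*2601 + 39*(-51)*2025)/(-96) - (225 - 270 - 468 + 390) = -(1 - 4564755 - 4027725)/96 - 1*(-123) = -1/96*(-8592479) + 123 = 8592479/96 + 123 = 8604287/96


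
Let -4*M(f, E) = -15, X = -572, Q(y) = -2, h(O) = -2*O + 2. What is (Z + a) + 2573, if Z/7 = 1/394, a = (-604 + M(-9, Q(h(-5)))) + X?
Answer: 1103805/788 ≈ 1400.8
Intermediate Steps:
h(O) = 2 - 2*O
M(f, E) = 15/4 (M(f, E) = -1/4*(-15) = 15/4)
a = -4689/4 (a = (-604 + 15/4) - 572 = -2401/4 - 572 = -4689/4 ≈ -1172.3)
Z = 7/394 ≈ 0.017767
(Z + a) + 2573 = (7/394 - 4689/4) + 2573 = -923719/788 + 2573 = 1103805/788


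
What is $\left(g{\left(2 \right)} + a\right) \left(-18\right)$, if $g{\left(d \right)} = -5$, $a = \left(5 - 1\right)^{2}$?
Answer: $-198$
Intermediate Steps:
$a = 16$ ($a = 4^{2} = 16$)
$\left(g{\left(2 \right)} + a\right) \left(-18\right) = \left(-5 + 16\right) \left(-18\right) = 11 \left(-18\right) = -198$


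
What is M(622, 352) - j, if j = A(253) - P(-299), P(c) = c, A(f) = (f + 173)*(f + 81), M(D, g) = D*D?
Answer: 244301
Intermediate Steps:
M(D, g) = D**2
A(f) = (81 + f)*(173 + f) (A(f) = (173 + f)*(81 + f) = (81 + f)*(173 + f))
j = 142583 (j = (14013 + 253**2 + 254*253) - 1*(-299) = (14013 + 64009 + 64262) + 299 = 142284 + 299 = 142583)
M(622, 352) - j = 622**2 - 1*142583 = 386884 - 142583 = 244301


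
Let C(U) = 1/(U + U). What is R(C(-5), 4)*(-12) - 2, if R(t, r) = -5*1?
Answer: 58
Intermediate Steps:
C(U) = 1/(2*U)
R(t, r) = -5
R(C(-5), 4)*(-12) - 2 = -5*(-12) - 2 = 60 - 2 = 58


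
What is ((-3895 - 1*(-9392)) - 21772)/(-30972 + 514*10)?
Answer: 16275/25832 ≈ 0.63003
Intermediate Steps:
((-3895 - 1*(-9392)) - 21772)/(-30972 + 514*10) = ((-3895 + 9392) - 21772)/(-30972 + 5140) = (5497 - 21772)/(-25832) = -16275*(-1/25832) = 16275/25832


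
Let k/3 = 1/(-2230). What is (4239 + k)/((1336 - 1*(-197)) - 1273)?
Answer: 9452967/579800 ≈ 16.304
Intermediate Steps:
k = -3/2230 (k = 3/(-2230) = 3*(-1/2230) = -3/2230 ≈ -0.0013453)
(4239 + k)/((1336 - 1*(-197)) - 1273) = (4239 - 3/2230)/((1336 - 1*(-197)) - 1273) = 9452967/(2230*((1336 + 197) - 1273)) = 9452967/(2230*(1533 - 1273)) = (9452967/2230)/260 = (9452967/2230)*(1/260) = 9452967/579800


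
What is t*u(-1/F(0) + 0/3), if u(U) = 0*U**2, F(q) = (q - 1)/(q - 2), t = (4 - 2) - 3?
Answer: 0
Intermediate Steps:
t = -1 (t = 2 - 3 = -1)
F(q) = (-1 + q)/(-2 + q)
u(U) = 0
t*u(-1/F(0) + 0/3) = -1*0 = 0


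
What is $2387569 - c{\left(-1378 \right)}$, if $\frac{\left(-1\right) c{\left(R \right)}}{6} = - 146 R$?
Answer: $3594697$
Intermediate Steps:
$c{\left(R \right)} = 876 R$ ($c{\left(R \right)} = - 6 \left(- 146 R\right) = 876 R$)
$2387569 - c{\left(-1378 \right)} = 2387569 - 876 \left(-1378\right) = 2387569 - -1207128 = 2387569 + 1207128 = 3594697$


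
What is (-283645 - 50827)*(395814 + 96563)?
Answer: -164686319944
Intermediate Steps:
(-283645 - 50827)*(395814 + 96563) = -334472*492377 = -164686319944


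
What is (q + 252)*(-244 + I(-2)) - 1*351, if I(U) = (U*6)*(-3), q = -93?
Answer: -33423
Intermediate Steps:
I(U) = -18*U (I(U) = (6*U)*(-3) = -18*U)
(q + 252)*(-244 + I(-2)) - 1*351 = (-93 + 252)*(-244 - 18*(-2)) - 1*351 = 159*(-244 + 36) - 351 = 159*(-208) - 351 = -33072 - 351 = -33423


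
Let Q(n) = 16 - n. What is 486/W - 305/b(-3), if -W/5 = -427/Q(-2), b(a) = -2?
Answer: 668671/4270 ≈ 156.60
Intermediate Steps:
W = 2135/18 (W = -(-2135)/(16 - 1*(-2)) = -(-2135)/(16 + 2) = -(-2135)/18 = -5*(-427/18) = 2135/18 ≈ 118.61)
486/W - 305/b(-3) = 486/(2135/18) - 305/(-2) = 486*(18/2135) - 305*(-½) = 8748/2135 + 305/2 = 668671/4270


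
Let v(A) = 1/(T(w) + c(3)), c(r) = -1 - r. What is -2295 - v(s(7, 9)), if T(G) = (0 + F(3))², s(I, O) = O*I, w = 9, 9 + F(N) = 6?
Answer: -11476/5 ≈ -2295.2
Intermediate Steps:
F(N) = -3 (F(N) = -9 + 6 = -3)
s(I, O) = I*O
T(G) = 9 (T(G) = (0 - 3)² = (-3)² = 9)
v(A) = ⅕ (v(A) = 1/(9 + (-1 - 1*3)) = 1/(9 + (-1 - 3)) = 1/(9 - 4) = 1/5 = ⅕)
-2295 - v(s(7, 9)) = -2295 - 1*⅕ = -2295 - ⅕ = -11476/5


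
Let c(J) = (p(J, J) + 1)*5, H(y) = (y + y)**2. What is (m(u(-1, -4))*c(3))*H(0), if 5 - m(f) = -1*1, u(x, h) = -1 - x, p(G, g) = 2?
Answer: 0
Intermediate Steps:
H(y) = 4*y**2 (H(y) = (2*y)**2 = 4*y**2)
c(J) = 15 (c(J) = (2 + 1)*5 = 3*5 = 15)
m(f) = 6 (m(f) = 5 - (-1) = 5 - 1*(-1) = 5 + 1 = 6)
(m(u(-1, -4))*c(3))*H(0) = (6*15)*(4*0**2) = 90*(4*0) = 90*0 = 0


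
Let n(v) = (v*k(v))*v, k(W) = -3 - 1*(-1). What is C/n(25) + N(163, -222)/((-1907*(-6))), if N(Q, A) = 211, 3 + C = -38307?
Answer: 43860677/1430250 ≈ 30.666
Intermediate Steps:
k(W) = -2 (k(W) = -3 + 1 = -2)
C = -38310 (C = -3 - 38307 = -38310)
n(v) = -2*v² (n(v) = (v*(-2))*v = (-2*v)*v = -2*v²)
C/n(25) + N(163, -222)/((-1907*(-6))) = -38310/((-2*25²)) + 211/((-1907*(-6))) = -38310/((-2*625)) + 211/11442 = -38310/(-1250) + 211*(1/11442) = -38310*(-1/1250) + 211/11442 = 3831/125 + 211/11442 = 43860677/1430250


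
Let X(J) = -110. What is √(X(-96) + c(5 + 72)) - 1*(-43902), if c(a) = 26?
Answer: 43902 + 2*I*√21 ≈ 43902.0 + 9.1651*I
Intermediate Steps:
√(X(-96) + c(5 + 72)) - 1*(-43902) = √(-110 + 26) - 1*(-43902) = √(-84) + 43902 = 2*I*√21 + 43902 = 43902 + 2*I*√21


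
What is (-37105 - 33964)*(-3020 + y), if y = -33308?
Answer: 2581794632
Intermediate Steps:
(-37105 - 33964)*(-3020 + y) = (-37105 - 33964)*(-3020 - 33308) = -71069*(-36328) = 2581794632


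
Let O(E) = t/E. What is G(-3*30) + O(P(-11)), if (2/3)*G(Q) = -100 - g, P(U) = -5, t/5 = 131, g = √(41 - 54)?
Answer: -281 - 3*I*√13/2 ≈ -281.0 - 5.4083*I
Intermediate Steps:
g = I*√13 (g = √(-13) = I*√13 ≈ 3.6056*I)
t = 655 (t = 5*131 = 655)
O(E) = 655/E
G(Q) = -150 - 3*I*√13/2 (G(Q) = 3*(-100 - I*√13)/2 = -150 - 3*I*√13/2)
G(-3*30) + O(P(-11)) = (-150 - 3*I*√13/2) + 655/(-5) = (-150 - 3*I*√13/2) + 655*(-⅕) = (-150 - 3*I*√13/2) - 131 = -281 - 3*I*√13/2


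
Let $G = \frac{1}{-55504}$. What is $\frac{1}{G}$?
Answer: $-55504$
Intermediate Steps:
$G = - \frac{1}{55504} \approx -1.8017 \cdot 10^{-5}$
$\frac{1}{G} = \frac{1}{- \frac{1}{55504}} = -55504$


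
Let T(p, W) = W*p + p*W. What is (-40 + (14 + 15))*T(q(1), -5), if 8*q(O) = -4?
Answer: -55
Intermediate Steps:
q(O) = -½ (q(O) = (⅛)*(-4) = -½)
T(p, W) = 2*W*p (T(p, W) = W*p + W*p = 2*W*p)
(-40 + (14 + 15))*T(q(1), -5) = (-40 + (14 + 15))*(2*(-5)*(-½)) = (-40 + 29)*5 = -11*5 = -55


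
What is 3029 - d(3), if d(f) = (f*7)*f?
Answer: 2966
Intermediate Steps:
d(f) = 7*f² (d(f) = (7*f)*f = 7*f²)
3029 - d(3) = 3029 - 7*3² = 3029 - 7*9 = 3029 - 1*63 = 3029 - 63 = 2966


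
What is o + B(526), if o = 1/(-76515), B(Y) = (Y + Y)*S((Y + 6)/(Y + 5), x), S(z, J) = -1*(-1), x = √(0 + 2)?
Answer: 80493779/76515 ≈ 1052.0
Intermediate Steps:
x = √2 ≈ 1.4142
S(z, J) = 1
B(Y) = 2*Y (B(Y) = (Y + Y)*1 = (2*Y)*1 = 2*Y)
o = -1/76515 ≈ -1.3069e-5
o + B(526) = -1/76515 + 2*526 = -1/76515 + 1052 = 80493779/76515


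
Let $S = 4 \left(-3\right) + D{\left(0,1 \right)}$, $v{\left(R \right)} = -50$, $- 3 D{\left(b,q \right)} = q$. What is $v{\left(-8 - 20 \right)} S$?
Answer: $\frac{1850}{3} \approx 616.67$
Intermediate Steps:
$D{\left(b,q \right)} = - \frac{q}{3}$
$S = - \frac{37}{3}$ ($S = 4 \left(-3\right) - \frac{1}{3} = -12 - \frac{1}{3} = - \frac{37}{3} \approx -12.333$)
$v{\left(-8 - 20 \right)} S = \left(-50\right) \left(- \frac{37}{3}\right) = \frac{1850}{3}$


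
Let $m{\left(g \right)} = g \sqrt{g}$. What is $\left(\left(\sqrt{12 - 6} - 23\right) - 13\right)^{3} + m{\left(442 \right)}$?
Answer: $- \left(36 - \sqrt{6}\right)^{3} + 442 \sqrt{442} \approx -28473.0$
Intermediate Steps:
$m{\left(g \right)} = g^{\frac{3}{2}}$
$\left(\left(\sqrt{12 - 6} - 23\right) - 13\right)^{3} + m{\left(442 \right)} = \left(\left(\sqrt{12 - 6} - 23\right) - 13\right)^{3} + 442^{\frac{3}{2}} = \left(\left(\sqrt{6} - 23\right) - 13\right)^{3} + 442 \sqrt{442} = \left(\left(-23 + \sqrt{6}\right) - 13\right)^{3} + 442 \sqrt{442} = \left(-36 + \sqrt{6}\right)^{3} + 442 \sqrt{442}$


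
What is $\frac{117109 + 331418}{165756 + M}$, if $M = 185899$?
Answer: $\frac{448527}{351655} \approx 1.2755$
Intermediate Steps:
$\frac{117109 + 331418}{165756 + M} = \frac{117109 + 331418}{165756 + 185899} = \frac{448527}{351655}$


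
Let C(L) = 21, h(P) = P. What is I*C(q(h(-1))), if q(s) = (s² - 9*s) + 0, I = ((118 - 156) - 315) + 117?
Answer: -4956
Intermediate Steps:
I = -236 (I = (-38 - 315) + 117 = -353 + 117 = -236)
q(s) = s² - 9*s
I*C(q(h(-1))) = -236*21 = -4956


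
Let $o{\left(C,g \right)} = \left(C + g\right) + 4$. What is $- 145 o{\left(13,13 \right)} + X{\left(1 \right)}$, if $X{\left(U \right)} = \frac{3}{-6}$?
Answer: $- \frac{8701}{2} \approx -4350.5$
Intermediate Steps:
$X{\left(U \right)} = - \frac{1}{2}$ ($X{\left(U \right)} = 3 \left(- \frac{1}{6}\right) = - \frac{1}{2}$)
$o{\left(C,g \right)} = 4 + C + g$
$- 145 o{\left(13,13 \right)} + X{\left(1 \right)} = - 145 \left(4 + 13 + 13\right) - \frac{1}{2} = \left(-145\right) 30 - \frac{1}{2} = -4350 - \frac{1}{2} = - \frac{8701}{2}$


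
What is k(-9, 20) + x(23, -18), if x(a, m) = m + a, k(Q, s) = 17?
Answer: 22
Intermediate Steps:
x(a, m) = a + m
k(-9, 20) + x(23, -18) = 17 + (23 - 18) = 17 + 5 = 22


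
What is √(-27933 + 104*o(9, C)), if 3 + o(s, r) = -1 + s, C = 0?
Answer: I*√27413 ≈ 165.57*I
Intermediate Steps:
o(s, r) = -4 + s (o(s, r) = -3 + (-1 + s) = -4 + s)
√(-27933 + 104*o(9, C)) = √(-27933 + 104*(-4 + 9)) = √(-27933 + 104*5) = √(-27933 + 520) = √(-27413) = I*√27413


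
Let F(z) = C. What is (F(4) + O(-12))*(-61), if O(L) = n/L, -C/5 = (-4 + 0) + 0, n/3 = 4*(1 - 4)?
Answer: -1403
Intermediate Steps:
n = -36 (n = 3*(4*(1 - 4)) = 3*(4*(-3)) = 3*(-12) = -36)
C = 20 (C = -5*((-4 + 0) + 0) = -5*(-4 + 0) = -5*(-4) = 20)
O(L) = -36/L
F(z) = 20
(F(4) + O(-12))*(-61) = (20 - 36/(-12))*(-61) = (20 - 36*(-1/12))*(-61) = (20 + 3)*(-61) = 23*(-61) = -1403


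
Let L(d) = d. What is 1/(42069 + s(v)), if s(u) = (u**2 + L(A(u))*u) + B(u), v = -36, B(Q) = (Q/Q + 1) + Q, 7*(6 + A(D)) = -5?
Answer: 7/305009 ≈ 2.2950e-5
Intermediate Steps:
A(D) = -47/7 (A(D) = -6 + (1/7)*(-5) = -6 - 5/7 = -47/7)
B(Q) = 2 + Q (B(Q) = (1 + 1) + Q = 2 + Q)
s(u) = 2 + u**2 - 40*u/7 (s(u) = (u**2 - 47*u/7) + (2 + u) = 2 + u**2 - 40*u/7)
1/(42069 + s(v)) = 1/(42069 + (2 + (-36)**2 - 40/7*(-36))) = 1/(42069 + (2 + 1296 + 1440/7)) = 1/(42069 + 10526/7) = 1/(305009/7) = 7/305009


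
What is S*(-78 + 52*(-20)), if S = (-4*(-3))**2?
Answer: -160992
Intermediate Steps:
S = 144 (S = 12**2 = 144)
S*(-78 + 52*(-20)) = 144*(-78 + 52*(-20)) = 144*(-78 - 1040) = 144*(-1118) = -160992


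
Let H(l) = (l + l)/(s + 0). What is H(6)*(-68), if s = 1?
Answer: -816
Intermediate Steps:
H(l) = 2*l (H(l) = (l + l)/(1 + 0) = (2*l)/1 = (2*l)*1 = 2*l)
H(6)*(-68) = (2*6)*(-68) = 12*(-68) = -816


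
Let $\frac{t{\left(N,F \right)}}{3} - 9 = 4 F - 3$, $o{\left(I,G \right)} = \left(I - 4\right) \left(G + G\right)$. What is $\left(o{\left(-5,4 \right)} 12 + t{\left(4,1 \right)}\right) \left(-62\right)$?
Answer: $51708$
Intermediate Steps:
$o{\left(I,G \right)} = 2 G \left(-4 + I\right)$ ($o{\left(I,G \right)} = \left(-4 + I\right) 2 G = 2 G \left(-4 + I\right)$)
$t{\left(N,F \right)} = 18 + 12 F$ ($t{\left(N,F \right)} = 27 + 3 \left(4 F - 3\right) = 27 + 3 \left(-3 + 4 F\right) = 27 + \left(-9 + 12 F\right) = 18 + 12 F$)
$\left(o{\left(-5,4 \right)} 12 + t{\left(4,1 \right)}\right) \left(-62\right) = \left(2 \cdot 4 \left(-4 - 5\right) 12 + \left(18 + 12 \cdot 1\right)\right) \left(-62\right) = \left(2 \cdot 4 \left(-9\right) 12 + \left(18 + 12\right)\right) \left(-62\right) = \left(\left(-72\right) 12 + 30\right) \left(-62\right) = \left(-864 + 30\right) \left(-62\right) = \left(-834\right) \left(-62\right) = 51708$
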